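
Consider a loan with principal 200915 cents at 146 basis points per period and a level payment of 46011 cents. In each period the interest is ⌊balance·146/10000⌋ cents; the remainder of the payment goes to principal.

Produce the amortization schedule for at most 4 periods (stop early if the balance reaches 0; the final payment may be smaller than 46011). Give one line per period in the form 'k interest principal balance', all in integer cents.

1. interest=⌊200915·146/10000⌋=2933; principal=46011-2933=43078; balance=200915-43078=157837
2. interest=⌊157837·146/10000⌋=2304; principal=46011-2304=43707; balance=157837-43707=114130
3. interest=⌊114130·146/10000⌋=1666; principal=46011-1666=44345; balance=114130-44345=69785
4. interest=⌊69785·146/10000⌋=1018; principal=46011-1018=44993; balance=69785-44993=24792

1 2933 43078 157837
2 2304 43707 114130
3 1666 44345 69785
4 1018 44993 24792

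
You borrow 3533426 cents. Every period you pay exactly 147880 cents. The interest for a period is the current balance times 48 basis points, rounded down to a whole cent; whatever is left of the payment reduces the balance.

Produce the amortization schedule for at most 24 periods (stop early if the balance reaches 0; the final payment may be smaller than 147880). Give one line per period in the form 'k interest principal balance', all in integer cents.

1. interest=⌊3533426·48/10000⌋=16960; principal=147880-16960=130920; balance=3533426-130920=3402506
2. interest=⌊3402506·48/10000⌋=16332; principal=147880-16332=131548; balance=3402506-131548=3270958
3. interest=⌊3270958·48/10000⌋=15700; principal=147880-15700=132180; balance=3270958-132180=3138778
4. interest=⌊3138778·48/10000⌋=15066; principal=147880-15066=132814; balance=3138778-132814=3005964
5. interest=⌊3005964·48/10000⌋=14428; principal=147880-14428=133452; balance=3005964-133452=2872512
6. interest=⌊2872512·48/10000⌋=13788; principal=147880-13788=134092; balance=2872512-134092=2738420
7. interest=⌊2738420·48/10000⌋=13144; principal=147880-13144=134736; balance=2738420-134736=2603684
8. interest=⌊2603684·48/10000⌋=12497; principal=147880-12497=135383; balance=2603684-135383=2468301
9. interest=⌊2468301·48/10000⌋=11847; principal=147880-11847=136033; balance=2468301-136033=2332268
10. interest=⌊2332268·48/10000⌋=11194; principal=147880-11194=136686; balance=2332268-136686=2195582
11. interest=⌊2195582·48/10000⌋=10538; principal=147880-10538=137342; balance=2195582-137342=2058240
12. interest=⌊2058240·48/10000⌋=9879; principal=147880-9879=138001; balance=2058240-138001=1920239
13. interest=⌊1920239·48/10000⌋=9217; principal=147880-9217=138663; balance=1920239-138663=1781576
14. interest=⌊1781576·48/10000⌋=8551; principal=147880-8551=139329; balance=1781576-139329=1642247
15. interest=⌊1642247·48/10000⌋=7882; principal=147880-7882=139998; balance=1642247-139998=1502249
16. interest=⌊1502249·48/10000⌋=7210; principal=147880-7210=140670; balance=1502249-140670=1361579
17. interest=⌊1361579·48/10000⌋=6535; principal=147880-6535=141345; balance=1361579-141345=1220234
18. interest=⌊1220234·48/10000⌋=5857; principal=147880-5857=142023; balance=1220234-142023=1078211
19. interest=⌊1078211·48/10000⌋=5175; principal=147880-5175=142705; balance=1078211-142705=935506
20. interest=⌊935506·48/10000⌋=4490; principal=147880-4490=143390; balance=935506-143390=792116
21. interest=⌊792116·48/10000⌋=3802; principal=147880-3802=144078; balance=792116-144078=648038
22. interest=⌊648038·48/10000⌋=3110; principal=147880-3110=144770; balance=648038-144770=503268
23. interest=⌊503268·48/10000⌋=2415; principal=147880-2415=145465; balance=503268-145465=357803
24. interest=⌊357803·48/10000⌋=1717; principal=147880-1717=146163; balance=357803-146163=211640

1 16960 130920 3402506
2 16332 131548 3270958
3 15700 132180 3138778
4 15066 132814 3005964
5 14428 133452 2872512
6 13788 134092 2738420
7 13144 134736 2603684
8 12497 135383 2468301
9 11847 136033 2332268
10 11194 136686 2195582
11 10538 137342 2058240
12 9879 138001 1920239
13 9217 138663 1781576
14 8551 139329 1642247
15 7882 139998 1502249
16 7210 140670 1361579
17 6535 141345 1220234
18 5857 142023 1078211
19 5175 142705 935506
20 4490 143390 792116
21 3802 144078 648038
22 3110 144770 503268
23 2415 145465 357803
24 1717 146163 211640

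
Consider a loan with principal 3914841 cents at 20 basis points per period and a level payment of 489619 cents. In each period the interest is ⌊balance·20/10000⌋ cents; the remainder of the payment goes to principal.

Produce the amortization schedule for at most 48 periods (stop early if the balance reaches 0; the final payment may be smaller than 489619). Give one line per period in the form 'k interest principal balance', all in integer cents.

1 7829 481790 3433051
2 6866 482753 2950298
3 5900 483719 2466579
4 4933 484686 1981893
5 3963 485656 1496237
6 2992 486627 1009610
7 2019 487600 522010
8 1044 488575 33435
9 66 33435 0

1. interest=⌊3914841·20/10000⌋=7829; principal=489619-7829=481790; balance=3914841-481790=3433051
2. interest=⌊3433051·20/10000⌋=6866; principal=489619-6866=482753; balance=3433051-482753=2950298
3. interest=⌊2950298·20/10000⌋=5900; principal=489619-5900=483719; balance=2950298-483719=2466579
4. interest=⌊2466579·20/10000⌋=4933; principal=489619-4933=484686; balance=2466579-484686=1981893
5. interest=⌊1981893·20/10000⌋=3963; principal=489619-3963=485656; balance=1981893-485656=1496237
6. interest=⌊1496237·20/10000⌋=2992; principal=489619-2992=486627; balance=1496237-486627=1009610
7. interest=⌊1009610·20/10000⌋=2019; principal=489619-2019=487600; balance=1009610-487600=522010
8. interest=⌊522010·20/10000⌋=1044; principal=489619-1044=488575; balance=522010-488575=33435
9. interest=⌊33435·20/10000⌋=66; principal=min(489619-66,33435)=33435; balance=33435-33435=0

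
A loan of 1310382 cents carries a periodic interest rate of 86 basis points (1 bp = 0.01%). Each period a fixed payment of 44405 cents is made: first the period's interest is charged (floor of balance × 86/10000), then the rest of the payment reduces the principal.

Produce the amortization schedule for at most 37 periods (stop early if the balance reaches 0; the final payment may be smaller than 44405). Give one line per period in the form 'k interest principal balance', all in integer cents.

1. interest=⌊1310382·86/10000⌋=11269; principal=44405-11269=33136; balance=1310382-33136=1277246
2. interest=⌊1277246·86/10000⌋=10984; principal=44405-10984=33421; balance=1277246-33421=1243825
3. interest=⌊1243825·86/10000⌋=10696; principal=44405-10696=33709; balance=1243825-33709=1210116
4. interest=⌊1210116·86/10000⌋=10406; principal=44405-10406=33999; balance=1210116-33999=1176117
5. interest=⌊1176117·86/10000⌋=10114; principal=44405-10114=34291; balance=1176117-34291=1141826
6. interest=⌊1141826·86/10000⌋=9819; principal=44405-9819=34586; balance=1141826-34586=1107240
7. interest=⌊1107240·86/10000⌋=9522; principal=44405-9522=34883; balance=1107240-34883=1072357
8. interest=⌊1072357·86/10000⌋=9222; principal=44405-9222=35183; balance=1072357-35183=1037174
9. interest=⌊1037174·86/10000⌋=8919; principal=44405-8919=35486; balance=1037174-35486=1001688
10. interest=⌊1001688·86/10000⌋=8614; principal=44405-8614=35791; balance=1001688-35791=965897
11. interest=⌊965897·86/10000⌋=8306; principal=44405-8306=36099; balance=965897-36099=929798
12. interest=⌊929798·86/10000⌋=7996; principal=44405-7996=36409; balance=929798-36409=893389
13. interest=⌊893389·86/10000⌋=7683; principal=44405-7683=36722; balance=893389-36722=856667
14. interest=⌊856667·86/10000⌋=7367; principal=44405-7367=37038; balance=856667-37038=819629
15. interest=⌊819629·86/10000⌋=7048; principal=44405-7048=37357; balance=819629-37357=782272
16. interest=⌊782272·86/10000⌋=6727; principal=44405-6727=37678; balance=782272-37678=744594
17. interest=⌊744594·86/10000⌋=6403; principal=44405-6403=38002; balance=744594-38002=706592
18. interest=⌊706592·86/10000⌋=6076; principal=44405-6076=38329; balance=706592-38329=668263
19. interest=⌊668263·86/10000⌋=5747; principal=44405-5747=38658; balance=668263-38658=629605
20. interest=⌊629605·86/10000⌋=5414; principal=44405-5414=38991; balance=629605-38991=590614
21. interest=⌊590614·86/10000⌋=5079; principal=44405-5079=39326; balance=590614-39326=551288
22. interest=⌊551288·86/10000⌋=4741; principal=44405-4741=39664; balance=551288-39664=511624
23. interest=⌊511624·86/10000⌋=4399; principal=44405-4399=40006; balance=511624-40006=471618
24. interest=⌊471618·86/10000⌋=4055; principal=44405-4055=40350; balance=471618-40350=431268
25. interest=⌊431268·86/10000⌋=3708; principal=44405-3708=40697; balance=431268-40697=390571
26. interest=⌊390571·86/10000⌋=3358; principal=44405-3358=41047; balance=390571-41047=349524
27. interest=⌊349524·86/10000⌋=3005; principal=44405-3005=41400; balance=349524-41400=308124
28. interest=⌊308124·86/10000⌋=2649; principal=44405-2649=41756; balance=308124-41756=266368
29. interest=⌊266368·86/10000⌋=2290; principal=44405-2290=42115; balance=266368-42115=224253
30. interest=⌊224253·86/10000⌋=1928; principal=44405-1928=42477; balance=224253-42477=181776
31. interest=⌊181776·86/10000⌋=1563; principal=44405-1563=42842; balance=181776-42842=138934
32. interest=⌊138934·86/10000⌋=1194; principal=44405-1194=43211; balance=138934-43211=95723
33. interest=⌊95723·86/10000⌋=823; principal=44405-823=43582; balance=95723-43582=52141
34. interest=⌊52141·86/10000⌋=448; principal=44405-448=43957; balance=52141-43957=8184
35. interest=⌊8184·86/10000⌋=70; principal=min(44405-70,8184)=8184; balance=8184-8184=0

1 11269 33136 1277246
2 10984 33421 1243825
3 10696 33709 1210116
4 10406 33999 1176117
5 10114 34291 1141826
6 9819 34586 1107240
7 9522 34883 1072357
8 9222 35183 1037174
9 8919 35486 1001688
10 8614 35791 965897
11 8306 36099 929798
12 7996 36409 893389
13 7683 36722 856667
14 7367 37038 819629
15 7048 37357 782272
16 6727 37678 744594
17 6403 38002 706592
18 6076 38329 668263
19 5747 38658 629605
20 5414 38991 590614
21 5079 39326 551288
22 4741 39664 511624
23 4399 40006 471618
24 4055 40350 431268
25 3708 40697 390571
26 3358 41047 349524
27 3005 41400 308124
28 2649 41756 266368
29 2290 42115 224253
30 1928 42477 181776
31 1563 42842 138934
32 1194 43211 95723
33 823 43582 52141
34 448 43957 8184
35 70 8184 0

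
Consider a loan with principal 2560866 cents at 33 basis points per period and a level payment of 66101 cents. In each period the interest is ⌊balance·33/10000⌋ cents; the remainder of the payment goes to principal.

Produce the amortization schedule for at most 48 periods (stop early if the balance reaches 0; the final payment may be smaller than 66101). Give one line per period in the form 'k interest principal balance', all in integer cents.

1. interest=⌊2560866·33/10000⌋=8450; principal=66101-8450=57651; balance=2560866-57651=2503215
2. interest=⌊2503215·33/10000⌋=8260; principal=66101-8260=57841; balance=2503215-57841=2445374
3. interest=⌊2445374·33/10000⌋=8069; principal=66101-8069=58032; balance=2445374-58032=2387342
4. interest=⌊2387342·33/10000⌋=7878; principal=66101-7878=58223; balance=2387342-58223=2329119
5. interest=⌊2329119·33/10000⌋=7686; principal=66101-7686=58415; balance=2329119-58415=2270704
6. interest=⌊2270704·33/10000⌋=7493; principal=66101-7493=58608; balance=2270704-58608=2212096
7. interest=⌊2212096·33/10000⌋=7299; principal=66101-7299=58802; balance=2212096-58802=2153294
8. interest=⌊2153294·33/10000⌋=7105; principal=66101-7105=58996; balance=2153294-58996=2094298
9. interest=⌊2094298·33/10000⌋=6911; principal=66101-6911=59190; balance=2094298-59190=2035108
10. interest=⌊2035108·33/10000⌋=6715; principal=66101-6715=59386; balance=2035108-59386=1975722
11. interest=⌊1975722·33/10000⌋=6519; principal=66101-6519=59582; balance=1975722-59582=1916140
12. interest=⌊1916140·33/10000⌋=6323; principal=66101-6323=59778; balance=1916140-59778=1856362
13. interest=⌊1856362·33/10000⌋=6125; principal=66101-6125=59976; balance=1856362-59976=1796386
14. interest=⌊1796386·33/10000⌋=5928; principal=66101-5928=60173; balance=1796386-60173=1736213
15. interest=⌊1736213·33/10000⌋=5729; principal=66101-5729=60372; balance=1736213-60372=1675841
16. interest=⌊1675841·33/10000⌋=5530; principal=66101-5530=60571; balance=1675841-60571=1615270
17. interest=⌊1615270·33/10000⌋=5330; principal=66101-5330=60771; balance=1615270-60771=1554499
18. interest=⌊1554499·33/10000⌋=5129; principal=66101-5129=60972; balance=1554499-60972=1493527
19. interest=⌊1493527·33/10000⌋=4928; principal=66101-4928=61173; balance=1493527-61173=1432354
20. interest=⌊1432354·33/10000⌋=4726; principal=66101-4726=61375; balance=1432354-61375=1370979
21. interest=⌊1370979·33/10000⌋=4524; principal=66101-4524=61577; balance=1370979-61577=1309402
22. interest=⌊1309402·33/10000⌋=4321; principal=66101-4321=61780; balance=1309402-61780=1247622
23. interest=⌊1247622·33/10000⌋=4117; principal=66101-4117=61984; balance=1247622-61984=1185638
24. interest=⌊1185638·33/10000⌋=3912; principal=66101-3912=62189; balance=1185638-62189=1123449
25. interest=⌊1123449·33/10000⌋=3707; principal=66101-3707=62394; balance=1123449-62394=1061055
26. interest=⌊1061055·33/10000⌋=3501; principal=66101-3501=62600; balance=1061055-62600=998455
27. interest=⌊998455·33/10000⌋=3294; principal=66101-3294=62807; balance=998455-62807=935648
28. interest=⌊935648·33/10000⌋=3087; principal=66101-3087=63014; balance=935648-63014=872634
29. interest=⌊872634·33/10000⌋=2879; principal=66101-2879=63222; balance=872634-63222=809412
30. interest=⌊809412·33/10000⌋=2671; principal=66101-2671=63430; balance=809412-63430=745982
31. interest=⌊745982·33/10000⌋=2461; principal=66101-2461=63640; balance=745982-63640=682342
32. interest=⌊682342·33/10000⌋=2251; principal=66101-2251=63850; balance=682342-63850=618492
33. interest=⌊618492·33/10000⌋=2041; principal=66101-2041=64060; balance=618492-64060=554432
34. interest=⌊554432·33/10000⌋=1829; principal=66101-1829=64272; balance=554432-64272=490160
35. interest=⌊490160·33/10000⌋=1617; principal=66101-1617=64484; balance=490160-64484=425676
36. interest=⌊425676·33/10000⌋=1404; principal=66101-1404=64697; balance=425676-64697=360979
37. interest=⌊360979·33/10000⌋=1191; principal=66101-1191=64910; balance=360979-64910=296069
38. interest=⌊296069·33/10000⌋=977; principal=66101-977=65124; balance=296069-65124=230945
39. interest=⌊230945·33/10000⌋=762; principal=66101-762=65339; balance=230945-65339=165606
40. interest=⌊165606·33/10000⌋=546; principal=66101-546=65555; balance=165606-65555=100051
41. interest=⌊100051·33/10000⌋=330; principal=66101-330=65771; balance=100051-65771=34280
42. interest=⌊34280·33/10000⌋=113; principal=min(66101-113,34280)=34280; balance=34280-34280=0

1 8450 57651 2503215
2 8260 57841 2445374
3 8069 58032 2387342
4 7878 58223 2329119
5 7686 58415 2270704
6 7493 58608 2212096
7 7299 58802 2153294
8 7105 58996 2094298
9 6911 59190 2035108
10 6715 59386 1975722
11 6519 59582 1916140
12 6323 59778 1856362
13 6125 59976 1796386
14 5928 60173 1736213
15 5729 60372 1675841
16 5530 60571 1615270
17 5330 60771 1554499
18 5129 60972 1493527
19 4928 61173 1432354
20 4726 61375 1370979
21 4524 61577 1309402
22 4321 61780 1247622
23 4117 61984 1185638
24 3912 62189 1123449
25 3707 62394 1061055
26 3501 62600 998455
27 3294 62807 935648
28 3087 63014 872634
29 2879 63222 809412
30 2671 63430 745982
31 2461 63640 682342
32 2251 63850 618492
33 2041 64060 554432
34 1829 64272 490160
35 1617 64484 425676
36 1404 64697 360979
37 1191 64910 296069
38 977 65124 230945
39 762 65339 165606
40 546 65555 100051
41 330 65771 34280
42 113 34280 0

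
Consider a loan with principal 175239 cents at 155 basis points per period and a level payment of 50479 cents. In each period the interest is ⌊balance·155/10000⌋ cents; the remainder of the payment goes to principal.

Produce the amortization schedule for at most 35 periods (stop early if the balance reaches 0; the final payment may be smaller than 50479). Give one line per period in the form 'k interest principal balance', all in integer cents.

1. interest=⌊175239·155/10000⌋=2716; principal=50479-2716=47763; balance=175239-47763=127476
2. interest=⌊127476·155/10000⌋=1975; principal=50479-1975=48504; balance=127476-48504=78972
3. interest=⌊78972·155/10000⌋=1224; principal=50479-1224=49255; balance=78972-49255=29717
4. interest=⌊29717·155/10000⌋=460; principal=min(50479-460,29717)=29717; balance=29717-29717=0

1 2716 47763 127476
2 1975 48504 78972
3 1224 49255 29717
4 460 29717 0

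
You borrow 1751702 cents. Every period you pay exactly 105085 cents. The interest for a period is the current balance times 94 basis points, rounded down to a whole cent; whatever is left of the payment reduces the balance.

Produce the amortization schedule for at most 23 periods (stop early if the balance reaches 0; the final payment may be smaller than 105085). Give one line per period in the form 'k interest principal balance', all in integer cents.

1 16465 88620 1663082
2 15632 89453 1573629
3 14792 90293 1483336
4 13943 91142 1392194
5 13086 91999 1300195
6 12221 92864 1207331
7 11348 93737 1113594
8 10467 94618 1018976
9 9578 95507 923469
10 8680 96405 827064
11 7774 97311 729753
12 6859 98226 631527
13 5936 99149 532378
14 5004 100081 432297
15 4063 101022 331275
16 3113 101972 229303
17 2155 102930 126373
18 1187 103898 22475
19 211 22475 0

1. interest=⌊1751702·94/10000⌋=16465; principal=105085-16465=88620; balance=1751702-88620=1663082
2. interest=⌊1663082·94/10000⌋=15632; principal=105085-15632=89453; balance=1663082-89453=1573629
3. interest=⌊1573629·94/10000⌋=14792; principal=105085-14792=90293; balance=1573629-90293=1483336
4. interest=⌊1483336·94/10000⌋=13943; principal=105085-13943=91142; balance=1483336-91142=1392194
5. interest=⌊1392194·94/10000⌋=13086; principal=105085-13086=91999; balance=1392194-91999=1300195
6. interest=⌊1300195·94/10000⌋=12221; principal=105085-12221=92864; balance=1300195-92864=1207331
7. interest=⌊1207331·94/10000⌋=11348; principal=105085-11348=93737; balance=1207331-93737=1113594
8. interest=⌊1113594·94/10000⌋=10467; principal=105085-10467=94618; balance=1113594-94618=1018976
9. interest=⌊1018976·94/10000⌋=9578; principal=105085-9578=95507; balance=1018976-95507=923469
10. interest=⌊923469·94/10000⌋=8680; principal=105085-8680=96405; balance=923469-96405=827064
11. interest=⌊827064·94/10000⌋=7774; principal=105085-7774=97311; balance=827064-97311=729753
12. interest=⌊729753·94/10000⌋=6859; principal=105085-6859=98226; balance=729753-98226=631527
13. interest=⌊631527·94/10000⌋=5936; principal=105085-5936=99149; balance=631527-99149=532378
14. interest=⌊532378·94/10000⌋=5004; principal=105085-5004=100081; balance=532378-100081=432297
15. interest=⌊432297·94/10000⌋=4063; principal=105085-4063=101022; balance=432297-101022=331275
16. interest=⌊331275·94/10000⌋=3113; principal=105085-3113=101972; balance=331275-101972=229303
17. interest=⌊229303·94/10000⌋=2155; principal=105085-2155=102930; balance=229303-102930=126373
18. interest=⌊126373·94/10000⌋=1187; principal=105085-1187=103898; balance=126373-103898=22475
19. interest=⌊22475·94/10000⌋=211; principal=min(105085-211,22475)=22475; balance=22475-22475=0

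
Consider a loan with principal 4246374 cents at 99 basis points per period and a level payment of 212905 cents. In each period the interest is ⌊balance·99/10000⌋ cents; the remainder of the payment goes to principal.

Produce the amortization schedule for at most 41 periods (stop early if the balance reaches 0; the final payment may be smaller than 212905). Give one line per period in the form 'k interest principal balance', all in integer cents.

1. interest=⌊4246374·99/10000⌋=42039; principal=212905-42039=170866; balance=4246374-170866=4075508
2. interest=⌊4075508·99/10000⌋=40347; principal=212905-40347=172558; balance=4075508-172558=3902950
3. interest=⌊3902950·99/10000⌋=38639; principal=212905-38639=174266; balance=3902950-174266=3728684
4. interest=⌊3728684·99/10000⌋=36913; principal=212905-36913=175992; balance=3728684-175992=3552692
5. interest=⌊3552692·99/10000⌋=35171; principal=212905-35171=177734; balance=3552692-177734=3374958
6. interest=⌊3374958·99/10000⌋=33412; principal=212905-33412=179493; balance=3374958-179493=3195465
7. interest=⌊3195465·99/10000⌋=31635; principal=212905-31635=181270; balance=3195465-181270=3014195
8. interest=⌊3014195·99/10000⌋=29840; principal=212905-29840=183065; balance=3014195-183065=2831130
9. interest=⌊2831130·99/10000⌋=28028; principal=212905-28028=184877; balance=2831130-184877=2646253
10. interest=⌊2646253·99/10000⌋=26197; principal=212905-26197=186708; balance=2646253-186708=2459545
11. interest=⌊2459545·99/10000⌋=24349; principal=212905-24349=188556; balance=2459545-188556=2270989
12. interest=⌊2270989·99/10000⌋=22482; principal=212905-22482=190423; balance=2270989-190423=2080566
13. interest=⌊2080566·99/10000⌋=20597; principal=212905-20597=192308; balance=2080566-192308=1888258
14. interest=⌊1888258·99/10000⌋=18693; principal=212905-18693=194212; balance=1888258-194212=1694046
15. interest=⌊1694046·99/10000⌋=16771; principal=212905-16771=196134; balance=1694046-196134=1497912
16. interest=⌊1497912·99/10000⌋=14829; principal=212905-14829=198076; balance=1497912-198076=1299836
17. interest=⌊1299836·99/10000⌋=12868; principal=212905-12868=200037; balance=1299836-200037=1099799
18. interest=⌊1099799·99/10000⌋=10888; principal=212905-10888=202017; balance=1099799-202017=897782
19. interest=⌊897782·99/10000⌋=8888; principal=212905-8888=204017; balance=897782-204017=693765
20. interest=⌊693765·99/10000⌋=6868; principal=212905-6868=206037; balance=693765-206037=487728
21. interest=⌊487728·99/10000⌋=4828; principal=212905-4828=208077; balance=487728-208077=279651
22. interest=⌊279651·99/10000⌋=2768; principal=212905-2768=210137; balance=279651-210137=69514
23. interest=⌊69514·99/10000⌋=688; principal=min(212905-688,69514)=69514; balance=69514-69514=0

1 42039 170866 4075508
2 40347 172558 3902950
3 38639 174266 3728684
4 36913 175992 3552692
5 35171 177734 3374958
6 33412 179493 3195465
7 31635 181270 3014195
8 29840 183065 2831130
9 28028 184877 2646253
10 26197 186708 2459545
11 24349 188556 2270989
12 22482 190423 2080566
13 20597 192308 1888258
14 18693 194212 1694046
15 16771 196134 1497912
16 14829 198076 1299836
17 12868 200037 1099799
18 10888 202017 897782
19 8888 204017 693765
20 6868 206037 487728
21 4828 208077 279651
22 2768 210137 69514
23 688 69514 0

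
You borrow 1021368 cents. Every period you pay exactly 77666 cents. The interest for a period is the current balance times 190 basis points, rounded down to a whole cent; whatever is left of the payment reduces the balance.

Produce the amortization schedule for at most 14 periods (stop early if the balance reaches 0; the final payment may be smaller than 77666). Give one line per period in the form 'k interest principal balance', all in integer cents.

1 19405 58261 963107
2 18299 59367 903740
3 17171 60495 843245
4 16021 61645 781600
5 14850 62816 718784
6 13656 64010 654774
7 12440 65226 589548
8 11201 66465 523083
9 9938 67728 455355
10 8651 69015 386340
11 7340 70326 316014
12 6004 71662 244352
13 4642 73024 171328
14 3255 74411 96917

1. interest=⌊1021368·190/10000⌋=19405; principal=77666-19405=58261; balance=1021368-58261=963107
2. interest=⌊963107·190/10000⌋=18299; principal=77666-18299=59367; balance=963107-59367=903740
3. interest=⌊903740·190/10000⌋=17171; principal=77666-17171=60495; balance=903740-60495=843245
4. interest=⌊843245·190/10000⌋=16021; principal=77666-16021=61645; balance=843245-61645=781600
5. interest=⌊781600·190/10000⌋=14850; principal=77666-14850=62816; balance=781600-62816=718784
6. interest=⌊718784·190/10000⌋=13656; principal=77666-13656=64010; balance=718784-64010=654774
7. interest=⌊654774·190/10000⌋=12440; principal=77666-12440=65226; balance=654774-65226=589548
8. interest=⌊589548·190/10000⌋=11201; principal=77666-11201=66465; balance=589548-66465=523083
9. interest=⌊523083·190/10000⌋=9938; principal=77666-9938=67728; balance=523083-67728=455355
10. interest=⌊455355·190/10000⌋=8651; principal=77666-8651=69015; balance=455355-69015=386340
11. interest=⌊386340·190/10000⌋=7340; principal=77666-7340=70326; balance=386340-70326=316014
12. interest=⌊316014·190/10000⌋=6004; principal=77666-6004=71662; balance=316014-71662=244352
13. interest=⌊244352·190/10000⌋=4642; principal=77666-4642=73024; balance=244352-73024=171328
14. interest=⌊171328·190/10000⌋=3255; principal=77666-3255=74411; balance=171328-74411=96917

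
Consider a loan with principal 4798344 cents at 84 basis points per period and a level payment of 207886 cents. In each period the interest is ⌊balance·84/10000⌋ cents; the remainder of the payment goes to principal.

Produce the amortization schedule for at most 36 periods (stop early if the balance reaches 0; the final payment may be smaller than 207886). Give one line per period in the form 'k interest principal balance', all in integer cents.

1 40306 167580 4630764
2 38898 168988 4461776
3 37478 170408 4291368
4 36047 171839 4119529
5 34604 173282 3946247
6 33148 174738 3771509
7 31680 176206 3595303
8 30200 177686 3417617
9 28707 179179 3238438
10 27202 180684 3057754
11 25685 182201 2875553
12 24154 183732 2691821
13 22611 185275 2506546
14 21054 186832 2319714
15 19485 188401 2131313
16 17903 189983 1941330
17 16307 191579 1749751
18 14697 193189 1556562
19 13075 194811 1361751
20 11438 196448 1165303
21 9788 198098 967205
22 8124 199762 767443
23 6446 201440 566003
24 4754 203132 362871
25 3048 204838 158033
26 1327 158033 0

1. interest=⌊4798344·84/10000⌋=40306; principal=207886-40306=167580; balance=4798344-167580=4630764
2. interest=⌊4630764·84/10000⌋=38898; principal=207886-38898=168988; balance=4630764-168988=4461776
3. interest=⌊4461776·84/10000⌋=37478; principal=207886-37478=170408; balance=4461776-170408=4291368
4. interest=⌊4291368·84/10000⌋=36047; principal=207886-36047=171839; balance=4291368-171839=4119529
5. interest=⌊4119529·84/10000⌋=34604; principal=207886-34604=173282; balance=4119529-173282=3946247
6. interest=⌊3946247·84/10000⌋=33148; principal=207886-33148=174738; balance=3946247-174738=3771509
7. interest=⌊3771509·84/10000⌋=31680; principal=207886-31680=176206; balance=3771509-176206=3595303
8. interest=⌊3595303·84/10000⌋=30200; principal=207886-30200=177686; balance=3595303-177686=3417617
9. interest=⌊3417617·84/10000⌋=28707; principal=207886-28707=179179; balance=3417617-179179=3238438
10. interest=⌊3238438·84/10000⌋=27202; principal=207886-27202=180684; balance=3238438-180684=3057754
11. interest=⌊3057754·84/10000⌋=25685; principal=207886-25685=182201; balance=3057754-182201=2875553
12. interest=⌊2875553·84/10000⌋=24154; principal=207886-24154=183732; balance=2875553-183732=2691821
13. interest=⌊2691821·84/10000⌋=22611; principal=207886-22611=185275; balance=2691821-185275=2506546
14. interest=⌊2506546·84/10000⌋=21054; principal=207886-21054=186832; balance=2506546-186832=2319714
15. interest=⌊2319714·84/10000⌋=19485; principal=207886-19485=188401; balance=2319714-188401=2131313
16. interest=⌊2131313·84/10000⌋=17903; principal=207886-17903=189983; balance=2131313-189983=1941330
17. interest=⌊1941330·84/10000⌋=16307; principal=207886-16307=191579; balance=1941330-191579=1749751
18. interest=⌊1749751·84/10000⌋=14697; principal=207886-14697=193189; balance=1749751-193189=1556562
19. interest=⌊1556562·84/10000⌋=13075; principal=207886-13075=194811; balance=1556562-194811=1361751
20. interest=⌊1361751·84/10000⌋=11438; principal=207886-11438=196448; balance=1361751-196448=1165303
21. interest=⌊1165303·84/10000⌋=9788; principal=207886-9788=198098; balance=1165303-198098=967205
22. interest=⌊967205·84/10000⌋=8124; principal=207886-8124=199762; balance=967205-199762=767443
23. interest=⌊767443·84/10000⌋=6446; principal=207886-6446=201440; balance=767443-201440=566003
24. interest=⌊566003·84/10000⌋=4754; principal=207886-4754=203132; balance=566003-203132=362871
25. interest=⌊362871·84/10000⌋=3048; principal=207886-3048=204838; balance=362871-204838=158033
26. interest=⌊158033·84/10000⌋=1327; principal=min(207886-1327,158033)=158033; balance=158033-158033=0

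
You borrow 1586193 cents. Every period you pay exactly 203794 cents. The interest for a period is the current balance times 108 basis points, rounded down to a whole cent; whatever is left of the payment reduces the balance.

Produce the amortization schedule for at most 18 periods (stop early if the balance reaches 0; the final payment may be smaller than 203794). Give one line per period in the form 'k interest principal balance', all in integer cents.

1 17130 186664 1399529
2 15114 188680 1210849
3 13077 190717 1020132
4 11017 192777 827355
5 8935 194859 632496
6 6830 196964 435532
7 4703 199091 236441
8 2553 201241 35200
9 380 35200 0

1. interest=⌊1586193·108/10000⌋=17130; principal=203794-17130=186664; balance=1586193-186664=1399529
2. interest=⌊1399529·108/10000⌋=15114; principal=203794-15114=188680; balance=1399529-188680=1210849
3. interest=⌊1210849·108/10000⌋=13077; principal=203794-13077=190717; balance=1210849-190717=1020132
4. interest=⌊1020132·108/10000⌋=11017; principal=203794-11017=192777; balance=1020132-192777=827355
5. interest=⌊827355·108/10000⌋=8935; principal=203794-8935=194859; balance=827355-194859=632496
6. interest=⌊632496·108/10000⌋=6830; principal=203794-6830=196964; balance=632496-196964=435532
7. interest=⌊435532·108/10000⌋=4703; principal=203794-4703=199091; balance=435532-199091=236441
8. interest=⌊236441·108/10000⌋=2553; principal=203794-2553=201241; balance=236441-201241=35200
9. interest=⌊35200·108/10000⌋=380; principal=min(203794-380,35200)=35200; balance=35200-35200=0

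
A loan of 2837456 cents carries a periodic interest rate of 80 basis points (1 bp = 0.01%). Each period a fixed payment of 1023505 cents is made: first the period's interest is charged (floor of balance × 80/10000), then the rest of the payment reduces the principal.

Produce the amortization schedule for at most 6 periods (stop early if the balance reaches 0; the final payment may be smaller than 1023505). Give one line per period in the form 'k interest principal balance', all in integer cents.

1 22699 1000806 1836650
2 14693 1008812 827838
3 6622 827838 0

1. interest=⌊2837456·80/10000⌋=22699; principal=1023505-22699=1000806; balance=2837456-1000806=1836650
2. interest=⌊1836650·80/10000⌋=14693; principal=1023505-14693=1008812; balance=1836650-1008812=827838
3. interest=⌊827838·80/10000⌋=6622; principal=min(1023505-6622,827838)=827838; balance=827838-827838=0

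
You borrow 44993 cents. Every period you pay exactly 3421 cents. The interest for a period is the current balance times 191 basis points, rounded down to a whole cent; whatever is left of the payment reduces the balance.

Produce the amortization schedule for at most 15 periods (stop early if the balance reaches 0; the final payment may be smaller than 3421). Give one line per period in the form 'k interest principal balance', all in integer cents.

1. interest=⌊44993·191/10000⌋=859; principal=3421-859=2562; balance=44993-2562=42431
2. interest=⌊42431·191/10000⌋=810; principal=3421-810=2611; balance=42431-2611=39820
3. interest=⌊39820·191/10000⌋=760; principal=3421-760=2661; balance=39820-2661=37159
4. interest=⌊37159·191/10000⌋=709; principal=3421-709=2712; balance=37159-2712=34447
5. interest=⌊34447·191/10000⌋=657; principal=3421-657=2764; balance=34447-2764=31683
6. interest=⌊31683·191/10000⌋=605; principal=3421-605=2816; balance=31683-2816=28867
7. interest=⌊28867·191/10000⌋=551; principal=3421-551=2870; balance=28867-2870=25997
8. interest=⌊25997·191/10000⌋=496; principal=3421-496=2925; balance=25997-2925=23072
9. interest=⌊23072·191/10000⌋=440; principal=3421-440=2981; balance=23072-2981=20091
10. interest=⌊20091·191/10000⌋=383; principal=3421-383=3038; balance=20091-3038=17053
11. interest=⌊17053·191/10000⌋=325; principal=3421-325=3096; balance=17053-3096=13957
12. interest=⌊13957·191/10000⌋=266; principal=3421-266=3155; balance=13957-3155=10802
13. interest=⌊10802·191/10000⌋=206; principal=3421-206=3215; balance=10802-3215=7587
14. interest=⌊7587·191/10000⌋=144; principal=3421-144=3277; balance=7587-3277=4310
15. interest=⌊4310·191/10000⌋=82; principal=3421-82=3339; balance=4310-3339=971

1 859 2562 42431
2 810 2611 39820
3 760 2661 37159
4 709 2712 34447
5 657 2764 31683
6 605 2816 28867
7 551 2870 25997
8 496 2925 23072
9 440 2981 20091
10 383 3038 17053
11 325 3096 13957
12 266 3155 10802
13 206 3215 7587
14 144 3277 4310
15 82 3339 971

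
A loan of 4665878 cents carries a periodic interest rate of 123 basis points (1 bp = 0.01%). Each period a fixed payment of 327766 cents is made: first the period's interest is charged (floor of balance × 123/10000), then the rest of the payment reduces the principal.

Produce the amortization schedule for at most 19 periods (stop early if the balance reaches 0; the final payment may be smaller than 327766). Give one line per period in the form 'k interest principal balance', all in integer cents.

1. interest=⌊4665878·123/10000⌋=57390; principal=327766-57390=270376; balance=4665878-270376=4395502
2. interest=⌊4395502·123/10000⌋=54064; principal=327766-54064=273702; balance=4395502-273702=4121800
3. interest=⌊4121800·123/10000⌋=50698; principal=327766-50698=277068; balance=4121800-277068=3844732
4. interest=⌊3844732·123/10000⌋=47290; principal=327766-47290=280476; balance=3844732-280476=3564256
5. interest=⌊3564256·123/10000⌋=43840; principal=327766-43840=283926; balance=3564256-283926=3280330
6. interest=⌊3280330·123/10000⌋=40348; principal=327766-40348=287418; balance=3280330-287418=2992912
7. interest=⌊2992912·123/10000⌋=36812; principal=327766-36812=290954; balance=2992912-290954=2701958
8. interest=⌊2701958·123/10000⌋=33234; principal=327766-33234=294532; balance=2701958-294532=2407426
9. interest=⌊2407426·123/10000⌋=29611; principal=327766-29611=298155; balance=2407426-298155=2109271
10. interest=⌊2109271·123/10000⌋=25944; principal=327766-25944=301822; balance=2109271-301822=1807449
11. interest=⌊1807449·123/10000⌋=22231; principal=327766-22231=305535; balance=1807449-305535=1501914
12. interest=⌊1501914·123/10000⌋=18473; principal=327766-18473=309293; balance=1501914-309293=1192621
13. interest=⌊1192621·123/10000⌋=14669; principal=327766-14669=313097; balance=1192621-313097=879524
14. interest=⌊879524·123/10000⌋=10818; principal=327766-10818=316948; balance=879524-316948=562576
15. interest=⌊562576·123/10000⌋=6919; principal=327766-6919=320847; balance=562576-320847=241729
16. interest=⌊241729·123/10000⌋=2973; principal=min(327766-2973,241729)=241729; balance=241729-241729=0

1 57390 270376 4395502
2 54064 273702 4121800
3 50698 277068 3844732
4 47290 280476 3564256
5 43840 283926 3280330
6 40348 287418 2992912
7 36812 290954 2701958
8 33234 294532 2407426
9 29611 298155 2109271
10 25944 301822 1807449
11 22231 305535 1501914
12 18473 309293 1192621
13 14669 313097 879524
14 10818 316948 562576
15 6919 320847 241729
16 2973 241729 0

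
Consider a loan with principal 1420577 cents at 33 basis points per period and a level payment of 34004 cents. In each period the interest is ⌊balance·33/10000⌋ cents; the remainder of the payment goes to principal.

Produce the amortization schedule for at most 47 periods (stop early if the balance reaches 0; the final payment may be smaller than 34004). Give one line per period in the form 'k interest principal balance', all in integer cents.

1. interest=⌊1420577·33/10000⌋=4687; principal=34004-4687=29317; balance=1420577-29317=1391260
2. interest=⌊1391260·33/10000⌋=4591; principal=34004-4591=29413; balance=1391260-29413=1361847
3. interest=⌊1361847·33/10000⌋=4494; principal=34004-4494=29510; balance=1361847-29510=1332337
4. interest=⌊1332337·33/10000⌋=4396; principal=34004-4396=29608; balance=1332337-29608=1302729
5. interest=⌊1302729·33/10000⌋=4299; principal=34004-4299=29705; balance=1302729-29705=1273024
6. interest=⌊1273024·33/10000⌋=4200; principal=34004-4200=29804; balance=1273024-29804=1243220
7. interest=⌊1243220·33/10000⌋=4102; principal=34004-4102=29902; balance=1243220-29902=1213318
8. interest=⌊1213318·33/10000⌋=4003; principal=34004-4003=30001; balance=1213318-30001=1183317
9. interest=⌊1183317·33/10000⌋=3904; principal=34004-3904=30100; balance=1183317-30100=1153217
10. interest=⌊1153217·33/10000⌋=3805; principal=34004-3805=30199; balance=1153217-30199=1123018
11. interest=⌊1123018·33/10000⌋=3705; principal=34004-3705=30299; balance=1123018-30299=1092719
12. interest=⌊1092719·33/10000⌋=3605; principal=34004-3605=30399; balance=1092719-30399=1062320
13. interest=⌊1062320·33/10000⌋=3505; principal=34004-3505=30499; balance=1062320-30499=1031821
14. interest=⌊1031821·33/10000⌋=3405; principal=34004-3405=30599; balance=1031821-30599=1001222
15. interest=⌊1001222·33/10000⌋=3304; principal=34004-3304=30700; balance=1001222-30700=970522
16. interest=⌊970522·33/10000⌋=3202; principal=34004-3202=30802; balance=970522-30802=939720
17. interest=⌊939720·33/10000⌋=3101; principal=34004-3101=30903; balance=939720-30903=908817
18. interest=⌊908817·33/10000⌋=2999; principal=34004-2999=31005; balance=908817-31005=877812
19. interest=⌊877812·33/10000⌋=2896; principal=34004-2896=31108; balance=877812-31108=846704
20. interest=⌊846704·33/10000⌋=2794; principal=34004-2794=31210; balance=846704-31210=815494
21. interest=⌊815494·33/10000⌋=2691; principal=34004-2691=31313; balance=815494-31313=784181
22. interest=⌊784181·33/10000⌋=2587; principal=34004-2587=31417; balance=784181-31417=752764
23. interest=⌊752764·33/10000⌋=2484; principal=34004-2484=31520; balance=752764-31520=721244
24. interest=⌊721244·33/10000⌋=2380; principal=34004-2380=31624; balance=721244-31624=689620
25. interest=⌊689620·33/10000⌋=2275; principal=34004-2275=31729; balance=689620-31729=657891
26. interest=⌊657891·33/10000⌋=2171; principal=34004-2171=31833; balance=657891-31833=626058
27. interest=⌊626058·33/10000⌋=2065; principal=34004-2065=31939; balance=626058-31939=594119
28. interest=⌊594119·33/10000⌋=1960; principal=34004-1960=32044; balance=594119-32044=562075
29. interest=⌊562075·33/10000⌋=1854; principal=34004-1854=32150; balance=562075-32150=529925
30. interest=⌊529925·33/10000⌋=1748; principal=34004-1748=32256; balance=529925-32256=497669
31. interest=⌊497669·33/10000⌋=1642; principal=34004-1642=32362; balance=497669-32362=465307
32. interest=⌊465307·33/10000⌋=1535; principal=34004-1535=32469; balance=465307-32469=432838
33. interest=⌊432838·33/10000⌋=1428; principal=34004-1428=32576; balance=432838-32576=400262
34. interest=⌊400262·33/10000⌋=1320; principal=34004-1320=32684; balance=400262-32684=367578
35. interest=⌊367578·33/10000⌋=1213; principal=34004-1213=32791; balance=367578-32791=334787
36. interest=⌊334787·33/10000⌋=1104; principal=34004-1104=32900; balance=334787-32900=301887
37. interest=⌊301887·33/10000⌋=996; principal=34004-996=33008; balance=301887-33008=268879
38. interest=⌊268879·33/10000⌋=887; principal=34004-887=33117; balance=268879-33117=235762
39. interest=⌊235762·33/10000⌋=778; principal=34004-778=33226; balance=235762-33226=202536
40. interest=⌊202536·33/10000⌋=668; principal=34004-668=33336; balance=202536-33336=169200
41. interest=⌊169200·33/10000⌋=558; principal=34004-558=33446; balance=169200-33446=135754
42. interest=⌊135754·33/10000⌋=447; principal=34004-447=33557; balance=135754-33557=102197
43. interest=⌊102197·33/10000⌋=337; principal=34004-337=33667; balance=102197-33667=68530
44. interest=⌊68530·33/10000⌋=226; principal=34004-226=33778; balance=68530-33778=34752
45. interest=⌊34752·33/10000⌋=114; principal=34004-114=33890; balance=34752-33890=862
46. interest=⌊862·33/10000⌋=2; principal=min(34004-2,862)=862; balance=862-862=0

1 4687 29317 1391260
2 4591 29413 1361847
3 4494 29510 1332337
4 4396 29608 1302729
5 4299 29705 1273024
6 4200 29804 1243220
7 4102 29902 1213318
8 4003 30001 1183317
9 3904 30100 1153217
10 3805 30199 1123018
11 3705 30299 1092719
12 3605 30399 1062320
13 3505 30499 1031821
14 3405 30599 1001222
15 3304 30700 970522
16 3202 30802 939720
17 3101 30903 908817
18 2999 31005 877812
19 2896 31108 846704
20 2794 31210 815494
21 2691 31313 784181
22 2587 31417 752764
23 2484 31520 721244
24 2380 31624 689620
25 2275 31729 657891
26 2171 31833 626058
27 2065 31939 594119
28 1960 32044 562075
29 1854 32150 529925
30 1748 32256 497669
31 1642 32362 465307
32 1535 32469 432838
33 1428 32576 400262
34 1320 32684 367578
35 1213 32791 334787
36 1104 32900 301887
37 996 33008 268879
38 887 33117 235762
39 778 33226 202536
40 668 33336 169200
41 558 33446 135754
42 447 33557 102197
43 337 33667 68530
44 226 33778 34752
45 114 33890 862
46 2 862 0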